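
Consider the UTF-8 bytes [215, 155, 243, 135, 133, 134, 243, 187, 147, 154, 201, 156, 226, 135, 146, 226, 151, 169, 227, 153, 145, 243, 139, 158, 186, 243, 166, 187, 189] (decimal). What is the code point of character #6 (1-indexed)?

U+25E9

Offset 0: leading byte 0xD7 = 11010111 → 2-byte char #1 = D7 9B.
Offset 2: leading byte 0xF3 = 11110011 → 4-byte char #2 = F3 87 85 86.
Offset 6: leading byte 0xF3 = 11110011 → 4-byte char #3 = F3 BB 93 9A.
Offset 10: leading byte 0xC9 = 11001001 → 2-byte char #4 = C9 9C.
Offset 12: leading byte 0xE2 = 11100010 → 3-byte char #5 = E2 87 92.
Offset 15: leading byte 0xE2 = 11100010 → 3-byte char #6 = E2 97 A9.
Leading byte 0xE2 = 11100010 matches 1110xxxx → 3-byte sequence.
Byte 1: 0xE2 = 11100010, payload 0010 (4 bits).
Byte 2: 0x97 = 10010111 (10xxxxxx ✓), payload 010111.
Byte 3: 0xA9 = 10101001 (10xxxxxx ✓), payload 101001.
Concatenate: 0010010111101001 = 0x25E9 (16 bits → U+25E9).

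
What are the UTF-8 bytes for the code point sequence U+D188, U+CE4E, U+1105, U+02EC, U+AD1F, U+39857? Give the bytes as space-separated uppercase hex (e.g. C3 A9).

ED 86 88 EC B9 8E E1 84 85 CB AC EA B4 9F F0 B9 A1 97

U+D188: 3-byte form → ED 86 88.
U+CE4E: 3-byte form → EC B9 8E.
U+1105: 3-byte form → E1 84 85.
U+02EC: 2-byte form → CB AC.
U+AD1F: 3-byte form → EA B4 9F.
U+39857: 4-byte form → F0 B9 A1 97.
Concatenated (18 bytes): ED 86 88 EC B9 8E E1 84 85 CB AC EA B4 9F F0 B9 A1 97.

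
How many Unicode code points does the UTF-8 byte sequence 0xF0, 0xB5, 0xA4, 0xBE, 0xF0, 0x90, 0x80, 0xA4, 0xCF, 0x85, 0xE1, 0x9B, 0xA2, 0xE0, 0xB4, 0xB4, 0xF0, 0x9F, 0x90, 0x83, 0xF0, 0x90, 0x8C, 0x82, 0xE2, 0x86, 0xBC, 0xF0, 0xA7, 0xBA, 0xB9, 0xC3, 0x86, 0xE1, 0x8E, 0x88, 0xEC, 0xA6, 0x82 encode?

Byte at offset 0: 0xF0 = 11110000 → 4-byte char (#1). Advance 4.
Byte at offset 4: 0xF0 = 11110000 → 4-byte char (#2). Advance 4.
Byte at offset 8: 0xCF = 11001111 → 2-byte char (#3). Advance 2.
Byte at offset 10: 0xE1 = 11100001 → 3-byte char (#4). Advance 3.
Byte at offset 13: 0xE0 = 11100000 → 3-byte char (#5). Advance 3.
Byte at offset 16: 0xF0 = 11110000 → 4-byte char (#6). Advance 4.
Byte at offset 20: 0xF0 = 11110000 → 4-byte char (#7). Advance 4.
Byte at offset 24: 0xE2 = 11100010 → 3-byte char (#8). Advance 3.
Byte at offset 27: 0xF0 = 11110000 → 4-byte char (#9). Advance 4.
Byte at offset 31: 0xC3 = 11000011 → 2-byte char (#10). Advance 2.
Byte at offset 33: 0xE1 = 11100001 → 3-byte char (#11). Advance 3.
Byte at offset 36: 0xEC = 11101100 → 3-byte char (#12). Advance 3.
Reached end at offset 39 after 12 code points.

12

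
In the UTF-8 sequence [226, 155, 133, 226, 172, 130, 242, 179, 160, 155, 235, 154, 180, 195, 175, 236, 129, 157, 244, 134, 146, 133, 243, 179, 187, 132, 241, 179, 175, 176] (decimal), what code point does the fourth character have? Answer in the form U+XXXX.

Offset 0: leading byte 0xE2 = 11100010 → 3-byte char #1 = E2 9B 85.
Offset 3: leading byte 0xE2 = 11100010 → 3-byte char #2 = E2 AC 82.
Offset 6: leading byte 0xF2 = 11110010 → 4-byte char #3 = F2 B3 A0 9B.
Offset 10: leading byte 0xEB = 11101011 → 3-byte char #4 = EB 9A B4.
Leading byte 0xEB = 11101011 matches 1110xxxx → 3-byte sequence.
Byte 1: 0xEB = 11101011, payload 1011 (4 bits).
Byte 2: 0x9A = 10011010 (10xxxxxx ✓), payload 011010.
Byte 3: 0xB4 = 10110100 (10xxxxxx ✓), payload 110100.
Concatenate: 1011011010110100 = 0xB6B4 (16 bits → U+B6B4).

U+B6B4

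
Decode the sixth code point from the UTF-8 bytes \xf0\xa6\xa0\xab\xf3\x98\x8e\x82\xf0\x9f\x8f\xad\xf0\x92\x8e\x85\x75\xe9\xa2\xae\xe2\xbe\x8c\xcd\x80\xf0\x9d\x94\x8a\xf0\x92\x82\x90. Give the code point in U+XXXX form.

Offset 0: leading byte 0xF0 = 11110000 → 4-byte char #1 = F0 A6 A0 AB.
Offset 4: leading byte 0xF3 = 11110011 → 4-byte char #2 = F3 98 8E 82.
Offset 8: leading byte 0xF0 = 11110000 → 4-byte char #3 = F0 9F 8F AD.
Offset 12: leading byte 0xF0 = 11110000 → 4-byte char #4 = F0 92 8E 85.
Offset 16: leading byte 0x75 = 01110101 → 1-byte char #5 = 75.
Offset 17: leading byte 0xE9 = 11101001 → 3-byte char #6 = E9 A2 AE.
Leading byte 0xE9 = 11101001 matches 1110xxxx → 3-byte sequence.
Byte 1: 0xE9 = 11101001, payload 1001 (4 bits).
Byte 2: 0xA2 = 10100010 (10xxxxxx ✓), payload 100010.
Byte 3: 0xAE = 10101110 (10xxxxxx ✓), payload 101110.
Concatenate: 1001100010101110 = 0x98AE (16 bits → U+98AE).

U+98AE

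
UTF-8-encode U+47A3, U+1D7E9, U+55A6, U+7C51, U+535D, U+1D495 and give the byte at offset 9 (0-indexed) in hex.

0xA6

U+47A3 → 3-byte form E4 9E A3 at offsets 0–2.
U+1D7E9 → 4-byte form F0 9D 9F A9 at offsets 3–6.
U+55A6 → 3-byte form E5 96 A6 at offsets 7–9.
Offset 9 falls in char 3's range; it's byte 3 of E5 96 A6 = 0xA6.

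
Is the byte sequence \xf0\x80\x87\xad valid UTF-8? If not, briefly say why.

Leading byte 0xF0 = 11110000 → 4-byte form.
Continuation bytes all match 10xxxxxx. Payload decodes to 0x1ED.
But 0x1ED < 0x10000, the minimum for a 4-byte sequence — this is an overlong encoding.

invalid (overlong encoding)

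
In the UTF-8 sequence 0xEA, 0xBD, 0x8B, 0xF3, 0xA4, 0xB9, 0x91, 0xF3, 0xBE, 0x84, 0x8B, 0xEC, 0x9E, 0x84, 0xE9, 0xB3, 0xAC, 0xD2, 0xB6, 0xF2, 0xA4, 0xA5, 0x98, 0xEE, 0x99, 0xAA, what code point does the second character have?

U+E4E51

Offset 0: leading byte 0xEA = 11101010 → 3-byte char #1 = EA BD 8B.
Offset 3: leading byte 0xF3 = 11110011 → 4-byte char #2 = F3 A4 B9 91.
Leading byte 0xF3 = 11110011 matches 11110xxx → 4-byte sequence.
Byte 1: 0xF3 = 11110011, payload 011 (3 bits).
Byte 2: 0xA4 = 10100100 (10xxxxxx ✓), payload 100100.
Byte 3: 0xB9 = 10111001 (10xxxxxx ✓), payload 111001.
Byte 4: 0x91 = 10010001 (10xxxxxx ✓), payload 010001.
Concatenate: 011100100111001010001 = 0xE4E51 (21 bits → U+E4E51).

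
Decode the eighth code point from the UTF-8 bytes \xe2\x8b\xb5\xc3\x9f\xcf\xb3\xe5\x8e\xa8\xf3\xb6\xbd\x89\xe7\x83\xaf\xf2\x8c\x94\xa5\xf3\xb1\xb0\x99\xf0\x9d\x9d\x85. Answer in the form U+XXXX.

U+F1C19

Offset 0: leading byte 0xE2 = 11100010 → 3-byte char #1 = E2 8B B5.
Offset 3: leading byte 0xC3 = 11000011 → 2-byte char #2 = C3 9F.
Offset 5: leading byte 0xCF = 11001111 → 2-byte char #3 = CF B3.
Offset 7: leading byte 0xE5 = 11100101 → 3-byte char #4 = E5 8E A8.
Offset 10: leading byte 0xF3 = 11110011 → 4-byte char #5 = F3 B6 BD 89.
Offset 14: leading byte 0xE7 = 11100111 → 3-byte char #6 = E7 83 AF.
Offset 17: leading byte 0xF2 = 11110010 → 4-byte char #7 = F2 8C 94 A5.
Offset 21: leading byte 0xF3 = 11110011 → 4-byte char #8 = F3 B1 B0 99.
Leading byte 0xF3 = 11110011 matches 11110xxx → 4-byte sequence.
Byte 1: 0xF3 = 11110011, payload 011 (3 bits).
Byte 2: 0xB1 = 10110001 (10xxxxxx ✓), payload 110001.
Byte 3: 0xB0 = 10110000 (10xxxxxx ✓), payload 110000.
Byte 4: 0x99 = 10011001 (10xxxxxx ✓), payload 011001.
Concatenate: 011110001110000011001 = 0xF1C19 (21 bits → U+F1C19).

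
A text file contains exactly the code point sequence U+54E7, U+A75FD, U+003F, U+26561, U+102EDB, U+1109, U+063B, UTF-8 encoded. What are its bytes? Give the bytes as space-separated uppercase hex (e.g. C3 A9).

U+54E7: 3-byte form → E5 93 A7.
U+A75FD: 4-byte form → F2 A7 97 BD.
U+003F: 1-byte form → 3F.
U+26561: 4-byte form → F0 A6 95 A1.
U+102EDB: 4-byte form → F4 82 BB 9B.
U+1109: 3-byte form → E1 84 89.
U+063B: 2-byte form → D8 BB.
Concatenated (21 bytes): E5 93 A7 F2 A7 97 BD 3F F0 A6 95 A1 F4 82 BB 9B E1 84 89 D8 BB.

E5 93 A7 F2 A7 97 BD 3F F0 A6 95 A1 F4 82 BB 9B E1 84 89 D8 BB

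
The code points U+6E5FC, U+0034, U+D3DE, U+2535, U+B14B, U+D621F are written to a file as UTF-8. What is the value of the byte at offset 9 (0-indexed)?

0x94

U+6E5FC → 4-byte form F1 AE 97 BC at offsets 0–3.
U+0034 → 1-byte form 34 at offsets 4–4.
U+D3DE → 3-byte form ED 8F 9E at offsets 5–7.
U+2535 → 3-byte form E2 94 B5 at offsets 8–10.
Offset 9 falls in char 4's range; it's byte 2 of E2 94 B5 = 0x94.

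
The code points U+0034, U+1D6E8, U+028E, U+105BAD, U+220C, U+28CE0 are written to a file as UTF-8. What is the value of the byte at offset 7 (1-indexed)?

1-indexed offset 7 is 0-indexed offset 6.
U+0034 → 1-byte form 34 at offsets 0–0.
U+1D6E8 → 4-byte form F0 9D 9B A8 at offsets 1–4.
U+028E → 2-byte form CA 8E at offsets 5–6.
Offset 6 falls in char 3's range; it's byte 2 of CA 8E = 0x8E.

0x8E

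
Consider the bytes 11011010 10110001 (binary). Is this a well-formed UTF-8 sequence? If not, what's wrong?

valid

Leading byte 0xDA = 11011010 → 2-byte form.
Continuation bytes 0xB1=10110001 all match 10xxxxxx.
Decoded value 0x6B1 is ≥ 0x80 (shortest form) and not a surrogate.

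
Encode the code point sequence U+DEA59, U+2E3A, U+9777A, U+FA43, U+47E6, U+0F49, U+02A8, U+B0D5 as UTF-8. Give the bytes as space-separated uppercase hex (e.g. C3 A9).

U+DEA59: 4-byte form → F3 9E A9 99.
U+2E3A: 3-byte form → E2 B8 BA.
U+9777A: 4-byte form → F2 97 9D BA.
U+FA43: 3-byte form → EF A9 83.
U+47E6: 3-byte form → E4 9F A6.
U+0F49: 3-byte form → E0 BD 89.
U+02A8: 2-byte form → CA A8.
U+B0D5: 3-byte form → EB 83 95.
Concatenated (25 bytes): F3 9E A9 99 E2 B8 BA F2 97 9D BA EF A9 83 E4 9F A6 E0 BD 89 CA A8 EB 83 95.

F3 9E A9 99 E2 B8 BA F2 97 9D BA EF A9 83 E4 9F A6 E0 BD 89 CA A8 EB 83 95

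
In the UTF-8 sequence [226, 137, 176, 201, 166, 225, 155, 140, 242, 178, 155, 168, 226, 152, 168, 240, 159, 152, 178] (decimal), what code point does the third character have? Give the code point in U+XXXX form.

Offset 0: leading byte 0xE2 = 11100010 → 3-byte char #1 = E2 89 B0.
Offset 3: leading byte 0xC9 = 11001001 → 2-byte char #2 = C9 A6.
Offset 5: leading byte 0xE1 = 11100001 → 3-byte char #3 = E1 9B 8C.
Leading byte 0xE1 = 11100001 matches 1110xxxx → 3-byte sequence.
Byte 1: 0xE1 = 11100001, payload 0001 (4 bits).
Byte 2: 0x9B = 10011011 (10xxxxxx ✓), payload 011011.
Byte 3: 0x8C = 10001100 (10xxxxxx ✓), payload 001100.
Concatenate: 0001011011001100 = 0x16CC (16 bits → U+16CC).

U+16CC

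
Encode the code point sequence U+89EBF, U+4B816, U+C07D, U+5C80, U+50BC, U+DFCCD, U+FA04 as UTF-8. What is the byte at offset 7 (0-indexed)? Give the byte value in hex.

0x96

U+89EBF → 4-byte form F2 89 BA BF at offsets 0–3.
U+4B816 → 4-byte form F1 8B A0 96 at offsets 4–7.
Offset 7 falls in char 2's range; it's byte 4 of F1 8B A0 96 = 0x96.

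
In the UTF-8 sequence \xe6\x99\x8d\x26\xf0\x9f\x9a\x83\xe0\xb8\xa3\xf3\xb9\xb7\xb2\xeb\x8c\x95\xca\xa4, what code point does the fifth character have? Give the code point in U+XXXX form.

U+F9DF2

Offset 0: leading byte 0xE6 = 11100110 → 3-byte char #1 = E6 99 8D.
Offset 3: leading byte 0x26 = 00100110 → 1-byte char #2 = 26.
Offset 4: leading byte 0xF0 = 11110000 → 4-byte char #3 = F0 9F 9A 83.
Offset 8: leading byte 0xE0 = 11100000 → 3-byte char #4 = E0 B8 A3.
Offset 11: leading byte 0xF3 = 11110011 → 4-byte char #5 = F3 B9 B7 B2.
Leading byte 0xF3 = 11110011 matches 11110xxx → 4-byte sequence.
Byte 1: 0xF3 = 11110011, payload 011 (3 bits).
Byte 2: 0xB9 = 10111001 (10xxxxxx ✓), payload 111001.
Byte 3: 0xB7 = 10110111 (10xxxxxx ✓), payload 110111.
Byte 4: 0xB2 = 10110010 (10xxxxxx ✓), payload 110010.
Concatenate: 011111001110111110010 = 0xF9DF2 (21 bits → U+F9DF2).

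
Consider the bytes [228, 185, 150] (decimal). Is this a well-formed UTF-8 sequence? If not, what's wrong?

Leading byte 0xE4 = 11100100 → 3-byte form.
Continuation bytes 0xB9=10111001, 0x96=10010110 all match 10xxxxxx.
Decoded value 0x4E56 is ≥ 0x800 (shortest form) and not a surrogate.

valid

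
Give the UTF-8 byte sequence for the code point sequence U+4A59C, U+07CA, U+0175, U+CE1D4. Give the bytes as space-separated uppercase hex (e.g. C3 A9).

U+4A59C: 4-byte form → F1 8A 96 9C.
U+07CA: 2-byte form → DF 8A.
U+0175: 2-byte form → C5 B5.
U+CE1D4: 4-byte form → F3 8E 87 94.
Concatenated (12 bytes): F1 8A 96 9C DF 8A C5 B5 F3 8E 87 94.

F1 8A 96 9C DF 8A C5 B5 F3 8E 87 94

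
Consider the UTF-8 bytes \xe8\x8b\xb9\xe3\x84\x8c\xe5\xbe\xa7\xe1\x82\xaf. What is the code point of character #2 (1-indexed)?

Offset 0: leading byte 0xE8 = 11101000 → 3-byte char #1 = E8 8B B9.
Offset 3: leading byte 0xE3 = 11100011 → 3-byte char #2 = E3 84 8C.
Leading byte 0xE3 = 11100011 matches 1110xxxx → 3-byte sequence.
Byte 1: 0xE3 = 11100011, payload 0011 (4 bits).
Byte 2: 0x84 = 10000100 (10xxxxxx ✓), payload 000100.
Byte 3: 0x8C = 10001100 (10xxxxxx ✓), payload 001100.
Concatenate: 0011000100001100 = 0x310C (16 bits → U+310C).

U+310C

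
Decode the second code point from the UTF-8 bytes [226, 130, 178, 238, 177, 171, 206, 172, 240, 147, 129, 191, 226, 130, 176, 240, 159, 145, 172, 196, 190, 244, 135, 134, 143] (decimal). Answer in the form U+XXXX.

Offset 0: leading byte 0xE2 = 11100010 → 3-byte char #1 = E2 82 B2.
Offset 3: leading byte 0xEE = 11101110 → 3-byte char #2 = EE B1 AB.
Leading byte 0xEE = 11101110 matches 1110xxxx → 3-byte sequence.
Byte 1: 0xEE = 11101110, payload 1110 (4 bits).
Byte 2: 0xB1 = 10110001 (10xxxxxx ✓), payload 110001.
Byte 3: 0xAB = 10101011 (10xxxxxx ✓), payload 101011.
Concatenate: 1110110001101011 = 0xEC6B (16 bits → U+EC6B).

U+EC6B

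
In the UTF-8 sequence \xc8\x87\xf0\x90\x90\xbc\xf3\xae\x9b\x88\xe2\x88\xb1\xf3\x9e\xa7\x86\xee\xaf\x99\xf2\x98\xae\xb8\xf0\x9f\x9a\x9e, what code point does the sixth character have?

U+EBD9

Offset 0: leading byte 0xC8 = 11001000 → 2-byte char #1 = C8 87.
Offset 2: leading byte 0xF0 = 11110000 → 4-byte char #2 = F0 90 90 BC.
Offset 6: leading byte 0xF3 = 11110011 → 4-byte char #3 = F3 AE 9B 88.
Offset 10: leading byte 0xE2 = 11100010 → 3-byte char #4 = E2 88 B1.
Offset 13: leading byte 0xF3 = 11110011 → 4-byte char #5 = F3 9E A7 86.
Offset 17: leading byte 0xEE = 11101110 → 3-byte char #6 = EE AF 99.
Leading byte 0xEE = 11101110 matches 1110xxxx → 3-byte sequence.
Byte 1: 0xEE = 11101110, payload 1110 (4 bits).
Byte 2: 0xAF = 10101111 (10xxxxxx ✓), payload 101111.
Byte 3: 0x99 = 10011001 (10xxxxxx ✓), payload 011001.
Concatenate: 1110101111011001 = 0xEBD9 (16 bits → U+EBD9).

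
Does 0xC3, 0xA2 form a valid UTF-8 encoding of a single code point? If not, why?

Leading byte 0xC3 = 11000011 → 2-byte form.
Continuation bytes 0xA2=10100010 all match 10xxxxxx.
Decoded value 0xE2 is ≥ 0x80 (shortest form) and not a surrogate.

valid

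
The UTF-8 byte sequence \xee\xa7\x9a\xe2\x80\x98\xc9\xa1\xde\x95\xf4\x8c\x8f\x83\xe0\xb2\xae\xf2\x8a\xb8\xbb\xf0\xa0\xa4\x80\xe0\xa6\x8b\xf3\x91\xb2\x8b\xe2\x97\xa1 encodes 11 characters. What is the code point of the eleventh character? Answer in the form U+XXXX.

Offset 0: leading byte 0xEE = 11101110 → 3-byte char #1 = EE A7 9A.
Offset 3: leading byte 0xE2 = 11100010 → 3-byte char #2 = E2 80 98.
Offset 6: leading byte 0xC9 = 11001001 → 2-byte char #3 = C9 A1.
Offset 8: leading byte 0xDE = 11011110 → 2-byte char #4 = DE 95.
Offset 10: leading byte 0xF4 = 11110100 → 4-byte char #5 = F4 8C 8F 83.
Offset 14: leading byte 0xE0 = 11100000 → 3-byte char #6 = E0 B2 AE.
Offset 17: leading byte 0xF2 = 11110010 → 4-byte char #7 = F2 8A B8 BB.
Offset 21: leading byte 0xF0 = 11110000 → 4-byte char #8 = F0 A0 A4 80.
Offset 25: leading byte 0xE0 = 11100000 → 3-byte char #9 = E0 A6 8B.
Offset 28: leading byte 0xF3 = 11110011 → 4-byte char #10 = F3 91 B2 8B.
Offset 32: leading byte 0xE2 = 11100010 → 3-byte char #11 = E2 97 A1.
Leading byte 0xE2 = 11100010 matches 1110xxxx → 3-byte sequence.
Byte 1: 0xE2 = 11100010, payload 0010 (4 bits).
Byte 2: 0x97 = 10010111 (10xxxxxx ✓), payload 010111.
Byte 3: 0xA1 = 10100001 (10xxxxxx ✓), payload 100001.
Concatenate: 0010010111100001 = 0x25E1 (16 bits → U+25E1).

U+25E1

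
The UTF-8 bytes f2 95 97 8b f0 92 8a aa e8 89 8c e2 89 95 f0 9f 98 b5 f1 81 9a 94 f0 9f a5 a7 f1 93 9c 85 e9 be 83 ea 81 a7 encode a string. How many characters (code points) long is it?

10

Byte at offset 0: 0xF2 = 11110010 → 4-byte char (#1). Advance 4.
Byte at offset 4: 0xF0 = 11110000 → 4-byte char (#2). Advance 4.
Byte at offset 8: 0xE8 = 11101000 → 3-byte char (#3). Advance 3.
Byte at offset 11: 0xE2 = 11100010 → 3-byte char (#4). Advance 3.
Byte at offset 14: 0xF0 = 11110000 → 4-byte char (#5). Advance 4.
Byte at offset 18: 0xF1 = 11110001 → 4-byte char (#6). Advance 4.
Byte at offset 22: 0xF0 = 11110000 → 4-byte char (#7). Advance 4.
Byte at offset 26: 0xF1 = 11110001 → 4-byte char (#8). Advance 4.
Byte at offset 30: 0xE9 = 11101001 → 3-byte char (#9). Advance 3.
Byte at offset 33: 0xEA = 11101010 → 3-byte char (#10). Advance 3.
Reached end at offset 36 after 10 code points.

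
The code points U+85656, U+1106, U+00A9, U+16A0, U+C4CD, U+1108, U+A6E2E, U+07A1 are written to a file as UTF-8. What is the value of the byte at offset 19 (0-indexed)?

U+85656 → 4-byte form F2 85 99 96 at offsets 0–3.
U+1106 → 3-byte form E1 84 86 at offsets 4–6.
U+00A9 → 2-byte form C2 A9 at offsets 7–8.
U+16A0 → 3-byte form E1 9A A0 at offsets 9–11.
U+C4CD → 3-byte form EC 93 8D at offsets 12–14.
U+1108 → 3-byte form E1 84 88 at offsets 15–17.
U+A6E2E → 4-byte form F2 A6 B8 AE at offsets 18–21.
Offset 19 falls in char 7's range; it's byte 2 of F2 A6 B8 AE = 0xA6.

0xA6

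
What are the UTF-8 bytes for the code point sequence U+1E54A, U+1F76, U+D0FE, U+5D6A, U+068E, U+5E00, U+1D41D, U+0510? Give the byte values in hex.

F0 9E 95 8A E1 BD B6 ED 83 BE E5 B5 AA DA 8E E5 B8 80 F0 9D 90 9D D4 90

U+1E54A: 4-byte form → F0 9E 95 8A.
U+1F76: 3-byte form → E1 BD B6.
U+D0FE: 3-byte form → ED 83 BE.
U+5D6A: 3-byte form → E5 B5 AA.
U+068E: 2-byte form → DA 8E.
U+5E00: 3-byte form → E5 B8 80.
U+1D41D: 4-byte form → F0 9D 90 9D.
U+0510: 2-byte form → D4 90.
Concatenated (24 bytes): F0 9E 95 8A E1 BD B6 ED 83 BE E5 B5 AA DA 8E E5 B8 80 F0 9D 90 9D D4 90.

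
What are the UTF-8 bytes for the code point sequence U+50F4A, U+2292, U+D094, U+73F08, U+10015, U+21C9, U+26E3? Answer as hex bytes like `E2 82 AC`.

U+50F4A: 4-byte form → F1 90 BD 8A.
U+2292: 3-byte form → E2 8A 92.
U+D094: 3-byte form → ED 82 94.
U+73F08: 4-byte form → F1 B3 BC 88.
U+10015: 4-byte form → F0 90 80 95.
U+21C9: 3-byte form → E2 87 89.
U+26E3: 3-byte form → E2 9B A3.
Concatenated (24 bytes): F1 90 BD 8A E2 8A 92 ED 82 94 F1 B3 BC 88 F0 90 80 95 E2 87 89 E2 9B A3.

F1 90 BD 8A E2 8A 92 ED 82 94 F1 B3 BC 88 F0 90 80 95 E2 87 89 E2 9B A3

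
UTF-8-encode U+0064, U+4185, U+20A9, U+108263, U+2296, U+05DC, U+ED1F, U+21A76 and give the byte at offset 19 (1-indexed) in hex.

0x9F

1-indexed offset 19 is 0-indexed offset 18.
U+0064 → 1-byte form 64 at offsets 0–0.
U+4185 → 3-byte form E4 86 85 at offsets 1–3.
U+20A9 → 3-byte form E2 82 A9 at offsets 4–6.
U+108263 → 4-byte form F4 88 89 A3 at offsets 7–10.
U+2296 → 3-byte form E2 8A 96 at offsets 11–13.
U+05DC → 2-byte form D7 9C at offsets 14–15.
U+ED1F → 3-byte form EE B4 9F at offsets 16–18.
Offset 18 falls in char 7's range; it's byte 3 of EE B4 9F = 0x9F.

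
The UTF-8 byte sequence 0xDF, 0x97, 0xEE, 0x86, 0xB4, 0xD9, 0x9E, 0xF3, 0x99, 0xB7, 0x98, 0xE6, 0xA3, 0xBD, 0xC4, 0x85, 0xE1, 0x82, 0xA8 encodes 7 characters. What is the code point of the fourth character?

U+D9DD8

Offset 0: leading byte 0xDF = 11011111 → 2-byte char #1 = DF 97.
Offset 2: leading byte 0xEE = 11101110 → 3-byte char #2 = EE 86 B4.
Offset 5: leading byte 0xD9 = 11011001 → 2-byte char #3 = D9 9E.
Offset 7: leading byte 0xF3 = 11110011 → 4-byte char #4 = F3 99 B7 98.
Leading byte 0xF3 = 11110011 matches 11110xxx → 4-byte sequence.
Byte 1: 0xF3 = 11110011, payload 011 (3 bits).
Byte 2: 0x99 = 10011001 (10xxxxxx ✓), payload 011001.
Byte 3: 0xB7 = 10110111 (10xxxxxx ✓), payload 110111.
Byte 4: 0x98 = 10011000 (10xxxxxx ✓), payload 011000.
Concatenate: 011011001110111011000 = 0xD9DD8 (21 bits → U+D9DD8).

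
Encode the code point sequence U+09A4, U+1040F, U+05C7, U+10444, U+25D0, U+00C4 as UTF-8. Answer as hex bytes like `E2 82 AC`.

U+09A4: 3-byte form → E0 A6 A4.
U+1040F: 4-byte form → F0 90 90 8F.
U+05C7: 2-byte form → D7 87.
U+10444: 4-byte form → F0 90 91 84.
U+25D0: 3-byte form → E2 97 90.
U+00C4: 2-byte form → C3 84.
Concatenated (18 bytes): E0 A6 A4 F0 90 90 8F D7 87 F0 90 91 84 E2 97 90 C3 84.

E0 A6 A4 F0 90 90 8F D7 87 F0 90 91 84 E2 97 90 C3 84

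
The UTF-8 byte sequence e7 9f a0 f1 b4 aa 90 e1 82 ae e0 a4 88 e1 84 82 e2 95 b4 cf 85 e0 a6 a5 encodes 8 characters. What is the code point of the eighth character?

U+09A5

Offset 0: leading byte 0xE7 = 11100111 → 3-byte char #1 = E7 9F A0.
Offset 3: leading byte 0xF1 = 11110001 → 4-byte char #2 = F1 B4 AA 90.
Offset 7: leading byte 0xE1 = 11100001 → 3-byte char #3 = E1 82 AE.
Offset 10: leading byte 0xE0 = 11100000 → 3-byte char #4 = E0 A4 88.
Offset 13: leading byte 0xE1 = 11100001 → 3-byte char #5 = E1 84 82.
Offset 16: leading byte 0xE2 = 11100010 → 3-byte char #6 = E2 95 B4.
Offset 19: leading byte 0xCF = 11001111 → 2-byte char #7 = CF 85.
Offset 21: leading byte 0xE0 = 11100000 → 3-byte char #8 = E0 A6 A5.
Leading byte 0xE0 = 11100000 matches 1110xxxx → 3-byte sequence.
Byte 1: 0xE0 = 11100000, payload 0000 (4 bits).
Byte 2: 0xA6 = 10100110 (10xxxxxx ✓), payload 100110.
Byte 3: 0xA5 = 10100101 (10xxxxxx ✓), payload 100101.
Concatenate: 0000100110100101 = 0x9A5 (16 bits → U+09A5).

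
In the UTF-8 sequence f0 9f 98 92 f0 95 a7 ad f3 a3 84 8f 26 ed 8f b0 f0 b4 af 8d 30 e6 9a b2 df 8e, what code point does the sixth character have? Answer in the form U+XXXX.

U+34BCD

Offset 0: leading byte 0xF0 = 11110000 → 4-byte char #1 = F0 9F 98 92.
Offset 4: leading byte 0xF0 = 11110000 → 4-byte char #2 = F0 95 A7 AD.
Offset 8: leading byte 0xF3 = 11110011 → 4-byte char #3 = F3 A3 84 8F.
Offset 12: leading byte 0x26 = 00100110 → 1-byte char #4 = 26.
Offset 13: leading byte 0xED = 11101101 → 3-byte char #5 = ED 8F B0.
Offset 16: leading byte 0xF0 = 11110000 → 4-byte char #6 = F0 B4 AF 8D.
Leading byte 0xF0 = 11110000 matches 11110xxx → 4-byte sequence.
Byte 1: 0xF0 = 11110000, payload 000 (3 bits).
Byte 2: 0xB4 = 10110100 (10xxxxxx ✓), payload 110100.
Byte 3: 0xAF = 10101111 (10xxxxxx ✓), payload 101111.
Byte 4: 0x8D = 10001101 (10xxxxxx ✓), payload 001101.
Concatenate: 000110100101111001101 = 0x34BCD (21 bits → U+34BCD).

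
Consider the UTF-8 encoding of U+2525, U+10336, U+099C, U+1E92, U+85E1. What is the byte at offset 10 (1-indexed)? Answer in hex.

1-indexed offset 10 is 0-indexed offset 9.
U+2525 → 3-byte form E2 94 A5 at offsets 0–2.
U+10336 → 4-byte form F0 90 8C B6 at offsets 3–6.
U+099C → 3-byte form E0 A6 9C at offsets 7–9.
Offset 9 falls in char 3's range; it's byte 3 of E0 A6 9C = 0x9C.

0x9C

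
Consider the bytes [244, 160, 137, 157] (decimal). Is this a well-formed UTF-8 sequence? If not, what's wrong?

Leading byte 0xF4 = 11110100 → 4-byte form.
Payload = 0x12025D, which exceeds U+10FFFF, the maximum Unicode code point. (Leading bytes F5–FF, or F4 followed by ≥ 0x90, are invalid.)

invalid (encodes a value above U+10FFFF)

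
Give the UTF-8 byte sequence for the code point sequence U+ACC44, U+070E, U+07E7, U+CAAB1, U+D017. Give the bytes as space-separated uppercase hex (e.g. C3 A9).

F2 AC B1 84 DC 8E DF A7 F3 8A AA B1 ED 80 97

U+ACC44: 4-byte form → F2 AC B1 84.
U+070E: 2-byte form → DC 8E.
U+07E7: 2-byte form → DF A7.
U+CAAB1: 4-byte form → F3 8A AA B1.
U+D017: 3-byte form → ED 80 97.
Concatenated (15 bytes): F2 AC B1 84 DC 8E DF A7 F3 8A AA B1 ED 80 97.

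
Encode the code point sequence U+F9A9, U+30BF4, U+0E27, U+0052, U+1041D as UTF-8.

U+F9A9: 3-byte form → EF A6 A9.
U+30BF4: 4-byte form → F0 B0 AF B4.
U+0E27: 3-byte form → E0 B8 A7.
U+0052: 1-byte form → 52.
U+1041D: 4-byte form → F0 90 90 9D.
Concatenated (15 bytes): EF A6 A9 F0 B0 AF B4 E0 B8 A7 52 F0 90 90 9D.

EF A6 A9 F0 B0 AF B4 E0 B8 A7 52 F0 90 90 9D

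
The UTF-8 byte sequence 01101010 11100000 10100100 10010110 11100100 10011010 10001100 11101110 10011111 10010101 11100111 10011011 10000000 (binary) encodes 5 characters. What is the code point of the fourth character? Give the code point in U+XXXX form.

U+E7D5

Offset 0: leading byte 0x6A = 01101010 → 1-byte char #1 = 6A.
Offset 1: leading byte 0xE0 = 11100000 → 3-byte char #2 = E0 A4 96.
Offset 4: leading byte 0xE4 = 11100100 → 3-byte char #3 = E4 9A 8C.
Offset 7: leading byte 0xEE = 11101110 → 3-byte char #4 = EE 9F 95.
Leading byte 0xEE = 11101110 matches 1110xxxx → 3-byte sequence.
Byte 1: 0xEE = 11101110, payload 1110 (4 bits).
Byte 2: 0x9F = 10011111 (10xxxxxx ✓), payload 011111.
Byte 3: 0x95 = 10010101 (10xxxxxx ✓), payload 010101.
Concatenate: 1110011111010101 = 0xE7D5 (16 bits → U+E7D5).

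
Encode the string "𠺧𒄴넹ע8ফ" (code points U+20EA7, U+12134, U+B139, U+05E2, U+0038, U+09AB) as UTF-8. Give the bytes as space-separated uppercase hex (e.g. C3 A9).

U+20EA7: 4-byte form → F0 A0 BA A7.
U+12134: 4-byte form → F0 92 84 B4.
U+B139: 3-byte form → EB 84 B9.
U+05E2: 2-byte form → D7 A2.
U+0038: 1-byte form → 38.
U+09AB: 3-byte form → E0 A6 AB.
Concatenated (17 bytes): F0 A0 BA A7 F0 92 84 B4 EB 84 B9 D7 A2 38 E0 A6 AB.

F0 A0 BA A7 F0 92 84 B4 EB 84 B9 D7 A2 38 E0 A6 AB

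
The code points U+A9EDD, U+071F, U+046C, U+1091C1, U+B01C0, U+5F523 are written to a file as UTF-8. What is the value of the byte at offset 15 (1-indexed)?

1-indexed offset 15 is 0-indexed offset 14.
U+A9EDD → 4-byte form F2 A9 BB 9D at offsets 0–3.
U+071F → 2-byte form DC 9F at offsets 4–5.
U+046C → 2-byte form D1 AC at offsets 6–7.
U+1091C1 → 4-byte form F4 89 87 81 at offsets 8–11.
U+B01C0 → 4-byte form F2 B0 87 80 at offsets 12–15.
Offset 14 falls in char 5's range; it's byte 3 of F2 B0 87 80 = 0x87.

0x87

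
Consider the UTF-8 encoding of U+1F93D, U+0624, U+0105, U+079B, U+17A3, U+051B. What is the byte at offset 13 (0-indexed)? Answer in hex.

U+1F93D → 4-byte form F0 9F A4 BD at offsets 0–3.
U+0624 → 2-byte form D8 A4 at offsets 4–5.
U+0105 → 2-byte form C4 85 at offsets 6–7.
U+079B → 2-byte form DE 9B at offsets 8–9.
U+17A3 → 3-byte form E1 9E A3 at offsets 10–12.
U+051B → 2-byte form D4 9B at offsets 13–14.
Offset 13 falls in char 6's range; it's byte 1 of D4 9B = 0xD4.

0xD4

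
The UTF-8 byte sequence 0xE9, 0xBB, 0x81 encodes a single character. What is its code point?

U+9EC1

Leading byte 0xE9 = 11101001 matches 1110xxxx → 3-byte sequence.
Byte 1: 0xE9 = 11101001, payload 1001 (4 bits).
Byte 2: 0xBB = 10111011 (10xxxxxx ✓), payload 111011.
Byte 3: 0x81 = 10000001 (10xxxxxx ✓), payload 000001.
Concatenate: 1001111011000001 = 0x9EC1 (16 bits → U+9EC1).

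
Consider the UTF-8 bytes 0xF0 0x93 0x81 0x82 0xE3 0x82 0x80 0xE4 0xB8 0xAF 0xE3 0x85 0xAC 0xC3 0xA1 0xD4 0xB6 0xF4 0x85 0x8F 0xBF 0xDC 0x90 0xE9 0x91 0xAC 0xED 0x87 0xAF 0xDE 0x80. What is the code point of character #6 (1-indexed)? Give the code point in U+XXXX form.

U+0536

Offset 0: leading byte 0xF0 = 11110000 → 4-byte char #1 = F0 93 81 82.
Offset 4: leading byte 0xE3 = 11100011 → 3-byte char #2 = E3 82 80.
Offset 7: leading byte 0xE4 = 11100100 → 3-byte char #3 = E4 B8 AF.
Offset 10: leading byte 0xE3 = 11100011 → 3-byte char #4 = E3 85 AC.
Offset 13: leading byte 0xC3 = 11000011 → 2-byte char #5 = C3 A1.
Offset 15: leading byte 0xD4 = 11010100 → 2-byte char #6 = D4 B6.
Leading byte 0xD4 = 11010100 matches 110xxxxx → 2-byte sequence.
Byte 1: 0xD4 = 11010100, payload 10100 (5 bits).
Byte 2: 0xB6 = 10110110 (10xxxxxx ✓), payload 110110.
Concatenate: 10100110110 = 0x536 (11 bits → U+0536).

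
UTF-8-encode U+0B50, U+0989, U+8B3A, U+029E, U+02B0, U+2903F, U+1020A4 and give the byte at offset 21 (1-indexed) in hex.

1-indexed offset 21 is 0-indexed offset 20.
U+0B50 → 3-byte form E0 AD 90 at offsets 0–2.
U+0989 → 3-byte form E0 A6 89 at offsets 3–5.
U+8B3A → 3-byte form E8 AC BA at offsets 6–8.
U+029E → 2-byte form CA 9E at offsets 9–10.
U+02B0 → 2-byte form CA B0 at offsets 11–12.
U+2903F → 4-byte form F0 A9 80 BF at offsets 13–16.
U+1020A4 → 4-byte form F4 82 82 A4 at offsets 17–20.
Offset 20 falls in char 7's range; it's byte 4 of F4 82 82 A4 = 0xA4.

0xA4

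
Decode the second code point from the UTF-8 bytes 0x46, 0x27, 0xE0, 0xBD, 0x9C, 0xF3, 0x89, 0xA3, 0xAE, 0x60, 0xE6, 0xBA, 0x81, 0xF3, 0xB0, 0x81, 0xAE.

Offset 0: leading byte 0x46 = 01000110 → 1-byte char #1 = 46.
Offset 1: leading byte 0x27 = 00100111 → 1-byte char #2 = 27.
Leading byte 0x27 = 00100111 matches 0xxxxxxx → 1-byte sequence.
Byte 1: 0x27 = 00100111, payload 0100111 (7 bits).
Concatenate: 0100111 = 0x27 (7 bits → U+0027).

U+0027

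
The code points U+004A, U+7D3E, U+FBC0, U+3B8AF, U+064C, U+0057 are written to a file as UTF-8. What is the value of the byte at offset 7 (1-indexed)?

0x80

1-indexed offset 7 is 0-indexed offset 6.
U+004A → 1-byte form 4A at offsets 0–0.
U+7D3E → 3-byte form E7 B4 BE at offsets 1–3.
U+FBC0 → 3-byte form EF AF 80 at offsets 4–6.
Offset 6 falls in char 3's range; it's byte 3 of EF AF 80 = 0x80.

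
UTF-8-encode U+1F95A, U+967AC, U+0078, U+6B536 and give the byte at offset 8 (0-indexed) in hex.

U+1F95A → 4-byte form F0 9F A5 9A at offsets 0–3.
U+967AC → 4-byte form F2 96 9E AC at offsets 4–7.
U+0078 → 1-byte form 78 at offsets 8–8.
Offset 8 falls in char 3's range; it's byte 1 of 78 = 0x78.

0x78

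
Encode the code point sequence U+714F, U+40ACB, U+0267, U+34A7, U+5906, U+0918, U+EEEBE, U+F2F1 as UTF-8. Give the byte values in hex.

U+714F: 3-byte form → E7 85 8F.
U+40ACB: 4-byte form → F1 80 AB 8B.
U+0267: 2-byte form → C9 A7.
U+34A7: 3-byte form → E3 92 A7.
U+5906: 3-byte form → E5 A4 86.
U+0918: 3-byte form → E0 A4 98.
U+EEEBE: 4-byte form → F3 AE BA BE.
U+F2F1: 3-byte form → EF 8B B1.
Concatenated (25 bytes): E7 85 8F F1 80 AB 8B C9 A7 E3 92 A7 E5 A4 86 E0 A4 98 F3 AE BA BE EF 8B B1.

E7 85 8F F1 80 AB 8B C9 A7 E3 92 A7 E5 A4 86 E0 A4 98 F3 AE BA BE EF 8B B1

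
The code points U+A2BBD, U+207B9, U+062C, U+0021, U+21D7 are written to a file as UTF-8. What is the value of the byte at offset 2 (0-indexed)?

0xAE

U+A2BBD → 4-byte form F2 A2 AE BD at offsets 0–3.
Offset 2 falls in char 1's range; it's byte 3 of F2 A2 AE BD = 0xAE.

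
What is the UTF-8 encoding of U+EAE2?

EE AB A2

U+EAE2 = 0xEAE2 = 60130 decimal. In range U+0800–U+FFFF → 3-byte form: 1110xxxx 10xxxxxx 10xxxxxx.
Binary (16 bits): 1110101011100010.
Split 4+6+6: 1110 | 101011 | 100010.
Byte 1: 11101110 = 0xEE.
Byte 2: 10101011 = 0xAB.
Byte 3: 10100010 = 0xA2.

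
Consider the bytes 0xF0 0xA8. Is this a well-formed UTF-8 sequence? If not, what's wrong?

Leading byte 0xF0 = 11110000 → 4-byte form, but only 2 bytes are present.

invalid (sequence truncated)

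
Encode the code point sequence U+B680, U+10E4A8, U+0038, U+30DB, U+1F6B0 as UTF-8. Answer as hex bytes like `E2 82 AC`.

EB 9A 80 F4 8E 92 A8 38 E3 83 9B F0 9F 9A B0

U+B680: 3-byte form → EB 9A 80.
U+10E4A8: 4-byte form → F4 8E 92 A8.
U+0038: 1-byte form → 38.
U+30DB: 3-byte form → E3 83 9B.
U+1F6B0: 4-byte form → F0 9F 9A B0.
Concatenated (15 bytes): EB 9A 80 F4 8E 92 A8 38 E3 83 9B F0 9F 9A B0.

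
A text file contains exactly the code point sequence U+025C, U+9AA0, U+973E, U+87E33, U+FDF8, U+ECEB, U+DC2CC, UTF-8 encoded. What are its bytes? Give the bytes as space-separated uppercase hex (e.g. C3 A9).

C9 9C E9 AA A0 E9 9C BE F2 87 B8 B3 EF B7 B8 EE B3 AB F3 9C 8B 8C

U+025C: 2-byte form → C9 9C.
U+9AA0: 3-byte form → E9 AA A0.
U+973E: 3-byte form → E9 9C BE.
U+87E33: 4-byte form → F2 87 B8 B3.
U+FDF8: 3-byte form → EF B7 B8.
U+ECEB: 3-byte form → EE B3 AB.
U+DC2CC: 4-byte form → F3 9C 8B 8C.
Concatenated (22 bytes): C9 9C E9 AA A0 E9 9C BE F2 87 B8 B3 EF B7 B8 EE B3 AB F3 9C 8B 8C.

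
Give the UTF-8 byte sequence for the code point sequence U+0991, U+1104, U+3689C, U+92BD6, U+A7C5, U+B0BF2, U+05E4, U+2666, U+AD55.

U+0991: 3-byte form → E0 A6 91.
U+1104: 3-byte form → E1 84 84.
U+3689C: 4-byte form → F0 B6 A2 9C.
U+92BD6: 4-byte form → F2 92 AF 96.
U+A7C5: 3-byte form → EA 9F 85.
U+B0BF2: 4-byte form → F2 B0 AF B2.
U+05E4: 2-byte form → D7 A4.
U+2666: 3-byte form → E2 99 A6.
U+AD55: 3-byte form → EA B5 95.
Concatenated (29 bytes): E0 A6 91 E1 84 84 F0 B6 A2 9C F2 92 AF 96 EA 9F 85 F2 B0 AF B2 D7 A4 E2 99 A6 EA B5 95.

E0 A6 91 E1 84 84 F0 B6 A2 9C F2 92 AF 96 EA 9F 85 F2 B0 AF B2 D7 A4 E2 99 A6 EA B5 95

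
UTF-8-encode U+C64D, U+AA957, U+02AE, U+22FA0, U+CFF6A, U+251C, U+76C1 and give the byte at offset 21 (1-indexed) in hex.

0xE7

1-indexed offset 21 is 0-indexed offset 20.
U+C64D → 3-byte form EC 99 8D at offsets 0–2.
U+AA957 → 4-byte form F2 AA A5 97 at offsets 3–6.
U+02AE → 2-byte form CA AE at offsets 7–8.
U+22FA0 → 4-byte form F0 A2 BE A0 at offsets 9–12.
U+CFF6A → 4-byte form F3 8F BD AA at offsets 13–16.
U+251C → 3-byte form E2 94 9C at offsets 17–19.
U+76C1 → 3-byte form E7 9B 81 at offsets 20–22.
Offset 20 falls in char 7's range; it's byte 1 of E7 9B 81 = 0xE7.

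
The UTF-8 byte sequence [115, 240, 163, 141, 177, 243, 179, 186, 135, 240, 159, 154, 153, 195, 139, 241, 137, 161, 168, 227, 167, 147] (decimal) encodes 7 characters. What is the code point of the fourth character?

U+1F699

Offset 0: leading byte 0x73 = 01110011 → 1-byte char #1 = 73.
Offset 1: leading byte 0xF0 = 11110000 → 4-byte char #2 = F0 A3 8D B1.
Offset 5: leading byte 0xF3 = 11110011 → 4-byte char #3 = F3 B3 BA 87.
Offset 9: leading byte 0xF0 = 11110000 → 4-byte char #4 = F0 9F 9A 99.
Leading byte 0xF0 = 11110000 matches 11110xxx → 4-byte sequence.
Byte 1: 0xF0 = 11110000, payload 000 (3 bits).
Byte 2: 0x9F = 10011111 (10xxxxxx ✓), payload 011111.
Byte 3: 0x9A = 10011010 (10xxxxxx ✓), payload 011010.
Byte 4: 0x99 = 10011001 (10xxxxxx ✓), payload 011001.
Concatenate: 000011111011010011001 = 0x1F699 (21 bits → U+1F699).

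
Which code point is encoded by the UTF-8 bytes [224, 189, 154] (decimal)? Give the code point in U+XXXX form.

Leading byte 0xE0 = 11100000 matches 1110xxxx → 3-byte sequence.
Byte 1: 0xE0 = 11100000, payload 0000 (4 bits).
Byte 2: 0xBD = 10111101 (10xxxxxx ✓), payload 111101.
Byte 3: 0x9A = 10011010 (10xxxxxx ✓), payload 011010.
Concatenate: 0000111101011010 = 0xF5A (16 bits → U+0F5A).

U+0F5A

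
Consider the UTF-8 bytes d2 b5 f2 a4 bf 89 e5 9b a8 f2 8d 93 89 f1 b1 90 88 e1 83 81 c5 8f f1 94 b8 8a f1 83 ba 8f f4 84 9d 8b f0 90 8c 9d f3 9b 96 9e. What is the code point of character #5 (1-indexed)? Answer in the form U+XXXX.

Offset 0: leading byte 0xD2 = 11010010 → 2-byte char #1 = D2 B5.
Offset 2: leading byte 0xF2 = 11110010 → 4-byte char #2 = F2 A4 BF 89.
Offset 6: leading byte 0xE5 = 11100101 → 3-byte char #3 = E5 9B A8.
Offset 9: leading byte 0xF2 = 11110010 → 4-byte char #4 = F2 8D 93 89.
Offset 13: leading byte 0xF1 = 11110001 → 4-byte char #5 = F1 B1 90 88.
Leading byte 0xF1 = 11110001 matches 11110xxx → 4-byte sequence.
Byte 1: 0xF1 = 11110001, payload 001 (3 bits).
Byte 2: 0xB1 = 10110001 (10xxxxxx ✓), payload 110001.
Byte 3: 0x90 = 10010000 (10xxxxxx ✓), payload 010000.
Byte 4: 0x88 = 10001000 (10xxxxxx ✓), payload 001000.
Concatenate: 001110001010000001000 = 0x71408 (21 bits → U+71408).

U+71408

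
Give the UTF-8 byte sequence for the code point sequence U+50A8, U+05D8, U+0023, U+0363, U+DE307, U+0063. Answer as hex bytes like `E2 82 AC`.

U+50A8: 3-byte form → E5 82 A8.
U+05D8: 2-byte form → D7 98.
U+0023: 1-byte form → 23.
U+0363: 2-byte form → CD A3.
U+DE307: 4-byte form → F3 9E 8C 87.
U+0063: 1-byte form → 63.
Concatenated (13 bytes): E5 82 A8 D7 98 23 CD A3 F3 9E 8C 87 63.

E5 82 A8 D7 98 23 CD A3 F3 9E 8C 87 63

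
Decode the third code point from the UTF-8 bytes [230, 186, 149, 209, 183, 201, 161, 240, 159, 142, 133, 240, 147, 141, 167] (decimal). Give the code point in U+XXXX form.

U+0261

Offset 0: leading byte 0xE6 = 11100110 → 3-byte char #1 = E6 BA 95.
Offset 3: leading byte 0xD1 = 11010001 → 2-byte char #2 = D1 B7.
Offset 5: leading byte 0xC9 = 11001001 → 2-byte char #3 = C9 A1.
Leading byte 0xC9 = 11001001 matches 110xxxxx → 2-byte sequence.
Byte 1: 0xC9 = 11001001, payload 01001 (5 bits).
Byte 2: 0xA1 = 10100001 (10xxxxxx ✓), payload 100001.
Concatenate: 01001100001 = 0x261 (11 bits → U+0261).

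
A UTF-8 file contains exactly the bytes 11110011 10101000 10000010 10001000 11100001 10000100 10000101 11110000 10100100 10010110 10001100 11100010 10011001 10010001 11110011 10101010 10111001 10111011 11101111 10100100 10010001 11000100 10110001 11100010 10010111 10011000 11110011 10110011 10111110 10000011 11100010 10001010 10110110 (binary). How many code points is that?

Byte at offset 0: 0xF3 = 11110011 → 4-byte char (#1). Advance 4.
Byte at offset 4: 0xE1 = 11100001 → 3-byte char (#2). Advance 3.
Byte at offset 7: 0xF0 = 11110000 → 4-byte char (#3). Advance 4.
Byte at offset 11: 0xE2 = 11100010 → 3-byte char (#4). Advance 3.
Byte at offset 14: 0xF3 = 11110011 → 4-byte char (#5). Advance 4.
Byte at offset 18: 0xEF = 11101111 → 3-byte char (#6). Advance 3.
Byte at offset 21: 0xC4 = 11000100 → 2-byte char (#7). Advance 2.
Byte at offset 23: 0xE2 = 11100010 → 3-byte char (#8). Advance 3.
Byte at offset 26: 0xF3 = 11110011 → 4-byte char (#9). Advance 4.
Byte at offset 30: 0xE2 = 11100010 → 3-byte char (#10). Advance 3.
Reached end at offset 33 after 10 code points.

10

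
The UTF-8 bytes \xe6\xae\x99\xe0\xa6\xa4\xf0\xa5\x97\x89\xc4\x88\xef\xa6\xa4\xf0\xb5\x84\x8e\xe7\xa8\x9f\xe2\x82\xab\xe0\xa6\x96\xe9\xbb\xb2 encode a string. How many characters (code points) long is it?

10

Byte at offset 0: 0xE6 = 11100110 → 3-byte char (#1). Advance 3.
Byte at offset 3: 0xE0 = 11100000 → 3-byte char (#2). Advance 3.
Byte at offset 6: 0xF0 = 11110000 → 4-byte char (#3). Advance 4.
Byte at offset 10: 0xC4 = 11000100 → 2-byte char (#4). Advance 2.
Byte at offset 12: 0xEF = 11101111 → 3-byte char (#5). Advance 3.
Byte at offset 15: 0xF0 = 11110000 → 4-byte char (#6). Advance 4.
Byte at offset 19: 0xE7 = 11100111 → 3-byte char (#7). Advance 3.
Byte at offset 22: 0xE2 = 11100010 → 3-byte char (#8). Advance 3.
Byte at offset 25: 0xE0 = 11100000 → 3-byte char (#9). Advance 3.
Byte at offset 28: 0xE9 = 11101001 → 3-byte char (#10). Advance 3.
Reached end at offset 31 after 10 code points.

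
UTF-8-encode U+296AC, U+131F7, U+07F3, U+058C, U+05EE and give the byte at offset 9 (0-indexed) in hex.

U+296AC → 4-byte form F0 A9 9A AC at offsets 0–3.
U+131F7 → 4-byte form F0 93 87 B7 at offsets 4–7.
U+07F3 → 2-byte form DF B3 at offsets 8–9.
Offset 9 falls in char 3's range; it's byte 2 of DF B3 = 0xB3.

0xB3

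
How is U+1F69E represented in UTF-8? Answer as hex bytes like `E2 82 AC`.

F0 9F 9A 9E

U+1F69E = 0x1F69E = 128670 decimal. In range U+10000–U+10FFFF → 4-byte form: 11110xxx 10xxxxxx 10xxxxxx 10xxxxxx.
Binary (21 bits): 000011111011010011110.
Split 3+6+6+6: 000 | 011111 | 011010 | 011110.
Byte 1: 11110000 = 0xF0.
Byte 2: 10011111 = 0x9F.
Byte 3: 10011010 = 0x9A.
Byte 4: 10011110 = 0x9E.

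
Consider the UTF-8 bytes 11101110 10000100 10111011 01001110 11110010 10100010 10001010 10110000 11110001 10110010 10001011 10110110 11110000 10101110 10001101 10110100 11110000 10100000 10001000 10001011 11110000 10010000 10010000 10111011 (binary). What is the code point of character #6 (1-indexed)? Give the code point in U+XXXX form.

U+2020B

Offset 0: leading byte 0xEE = 11101110 → 3-byte char #1 = EE 84 BB.
Offset 3: leading byte 0x4E = 01001110 → 1-byte char #2 = 4E.
Offset 4: leading byte 0xF2 = 11110010 → 4-byte char #3 = F2 A2 8A B0.
Offset 8: leading byte 0xF1 = 11110001 → 4-byte char #4 = F1 B2 8B B6.
Offset 12: leading byte 0xF0 = 11110000 → 4-byte char #5 = F0 AE 8D B4.
Offset 16: leading byte 0xF0 = 11110000 → 4-byte char #6 = F0 A0 88 8B.
Leading byte 0xF0 = 11110000 matches 11110xxx → 4-byte sequence.
Byte 1: 0xF0 = 11110000, payload 000 (3 bits).
Byte 2: 0xA0 = 10100000 (10xxxxxx ✓), payload 100000.
Byte 3: 0x88 = 10001000 (10xxxxxx ✓), payload 001000.
Byte 4: 0x8B = 10001011 (10xxxxxx ✓), payload 001011.
Concatenate: 000100000001000001011 = 0x2020B (21 bits → U+2020B).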